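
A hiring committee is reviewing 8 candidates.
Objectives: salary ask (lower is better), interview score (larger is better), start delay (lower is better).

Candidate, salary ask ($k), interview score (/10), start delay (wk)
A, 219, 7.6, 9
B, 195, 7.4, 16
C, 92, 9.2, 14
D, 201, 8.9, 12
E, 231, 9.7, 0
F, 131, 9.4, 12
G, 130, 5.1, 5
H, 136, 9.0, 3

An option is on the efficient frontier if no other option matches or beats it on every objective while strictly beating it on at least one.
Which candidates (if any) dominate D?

F: salary ask 131≤201, interview score 9.4≥8.9, start delay 12≤12 — dominates D.
H: salary ask 136≤201, interview score 9.0≥8.9, start delay 3≤12 — dominates D.
Others (A, B, C, E, G) are each worse than D on at least one objective.

F, H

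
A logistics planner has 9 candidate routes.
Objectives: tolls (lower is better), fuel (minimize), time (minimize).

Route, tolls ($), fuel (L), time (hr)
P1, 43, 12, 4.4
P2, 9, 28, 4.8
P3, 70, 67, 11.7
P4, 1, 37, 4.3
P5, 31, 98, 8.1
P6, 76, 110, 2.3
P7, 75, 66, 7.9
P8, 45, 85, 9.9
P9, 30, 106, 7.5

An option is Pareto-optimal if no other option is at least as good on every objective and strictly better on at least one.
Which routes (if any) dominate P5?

P2, P4

P2: tolls 9≤31, fuel 28≤98, time 4.8≤8.1 — dominates P5.
P4: tolls 1≤31, fuel 37≤98, time 4.3≤8.1 — dominates P5.
Others (P1, P3, P6, P7, P8, P9) are each worse than P5 on at least one objective.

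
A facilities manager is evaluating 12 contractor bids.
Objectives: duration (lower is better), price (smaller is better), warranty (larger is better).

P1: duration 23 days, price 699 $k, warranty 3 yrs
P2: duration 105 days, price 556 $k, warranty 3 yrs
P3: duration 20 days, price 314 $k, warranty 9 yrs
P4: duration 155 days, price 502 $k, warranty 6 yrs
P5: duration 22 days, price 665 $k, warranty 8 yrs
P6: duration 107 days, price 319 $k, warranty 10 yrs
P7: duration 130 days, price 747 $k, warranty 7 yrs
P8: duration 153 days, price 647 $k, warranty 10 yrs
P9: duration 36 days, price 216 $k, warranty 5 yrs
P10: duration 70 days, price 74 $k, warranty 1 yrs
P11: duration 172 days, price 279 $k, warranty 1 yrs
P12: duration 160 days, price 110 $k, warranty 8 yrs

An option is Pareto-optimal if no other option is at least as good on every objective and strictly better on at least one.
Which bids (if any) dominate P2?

P3, P9

P3: duration 20≤105, price 314≤556, warranty 9≥3 — dominates P2.
P9: duration 36≤105, price 216≤556, warranty 5≥3 — dominates P2.
Others (P1, P4, P5, P6, P7, P8, P10, P11, P12) are each worse than P2 on at least one objective.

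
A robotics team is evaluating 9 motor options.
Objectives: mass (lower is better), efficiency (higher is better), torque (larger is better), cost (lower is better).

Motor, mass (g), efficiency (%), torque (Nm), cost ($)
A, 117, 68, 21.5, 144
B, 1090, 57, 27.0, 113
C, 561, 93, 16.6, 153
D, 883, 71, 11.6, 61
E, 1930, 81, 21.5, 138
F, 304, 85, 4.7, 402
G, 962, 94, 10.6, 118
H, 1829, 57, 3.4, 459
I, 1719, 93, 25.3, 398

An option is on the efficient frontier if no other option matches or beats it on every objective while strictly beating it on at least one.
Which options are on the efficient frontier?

A, B, C, D, E, F, G, I

A: not dominated (best mass).
B: not dominated (best torque).
C: not dominated.
D: not dominated (best cost).
E: not dominated.
F: not dominated.
G: not dominated (best efficiency).
H: dominated by A (mass 117≤1829, efficiency 68≥57, torque 21.5≥3.4, cost 144≤459).
I: not dominated.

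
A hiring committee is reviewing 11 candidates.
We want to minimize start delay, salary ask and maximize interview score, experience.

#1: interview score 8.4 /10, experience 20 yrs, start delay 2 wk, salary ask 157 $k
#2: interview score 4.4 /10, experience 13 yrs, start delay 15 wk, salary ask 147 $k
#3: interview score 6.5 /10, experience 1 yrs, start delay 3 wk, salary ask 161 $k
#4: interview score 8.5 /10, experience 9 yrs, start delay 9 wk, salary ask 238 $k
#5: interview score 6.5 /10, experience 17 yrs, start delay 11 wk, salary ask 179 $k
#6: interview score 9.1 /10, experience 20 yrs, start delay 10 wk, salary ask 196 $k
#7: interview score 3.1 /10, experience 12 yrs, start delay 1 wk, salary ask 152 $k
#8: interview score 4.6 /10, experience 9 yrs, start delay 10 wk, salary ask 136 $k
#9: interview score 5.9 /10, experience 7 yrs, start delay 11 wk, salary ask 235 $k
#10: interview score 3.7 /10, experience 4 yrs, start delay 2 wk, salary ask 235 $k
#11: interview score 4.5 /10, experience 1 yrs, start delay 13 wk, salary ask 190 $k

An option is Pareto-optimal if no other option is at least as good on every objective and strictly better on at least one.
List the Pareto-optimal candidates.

#1, #2, #4, #6, #7, #8

#1: not dominated.
#2: not dominated.
#3: dominated by #1 (interview score 8.4≥6.5, experience 20≥1, start delay 2≤3, salary ask 157≤161).
#4: not dominated.
#5: dominated by #1 (interview score 8.4≥6.5, experience 20≥17, start delay 2≤11, salary ask 157≤179).
#6: not dominated (best interview score).
#7: not dominated (best start delay).
#8: not dominated (best salary ask).
#9: dominated by #1 (interview score 8.4≥5.9, experience 20≥7, start delay 2≤11, salary ask 157≤235).
#10: dominated by #1 (interview score 8.4≥3.7, experience 20≥4, start delay 2≤2, salary ask 157≤235).
#11: dominated by #1 (interview score 8.4≥4.5, experience 20≥1, start delay 2≤13, salary ask 157≤190).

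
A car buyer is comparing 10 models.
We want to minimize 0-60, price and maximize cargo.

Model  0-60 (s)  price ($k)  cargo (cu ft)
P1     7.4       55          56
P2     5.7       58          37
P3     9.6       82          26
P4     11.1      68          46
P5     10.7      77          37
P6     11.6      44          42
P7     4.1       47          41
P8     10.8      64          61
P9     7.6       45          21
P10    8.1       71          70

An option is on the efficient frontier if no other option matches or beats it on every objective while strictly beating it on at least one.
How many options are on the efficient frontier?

6

P1: not dominated.
P2: dominated by P7 (0-60 4.1≤5.7, price 47≤58, cargo 41≥37).
P3: dominated by P1 (0-60 7.4≤9.6, price 55≤82, cargo 56≥26).
P4: dominated by P1 (0-60 7.4≤11.1, price 55≤68, cargo 56≥46).
P5: dominated by P1 (0-60 7.4≤10.7, price 55≤77, cargo 56≥37).
P6: not dominated (best price).
P7: not dominated (best 0-60).
P8: not dominated.
P9: not dominated.
P10: not dominated (best cargo).
Pareto-optimal: P1, P6, P7, P8, P9, P10 → 6.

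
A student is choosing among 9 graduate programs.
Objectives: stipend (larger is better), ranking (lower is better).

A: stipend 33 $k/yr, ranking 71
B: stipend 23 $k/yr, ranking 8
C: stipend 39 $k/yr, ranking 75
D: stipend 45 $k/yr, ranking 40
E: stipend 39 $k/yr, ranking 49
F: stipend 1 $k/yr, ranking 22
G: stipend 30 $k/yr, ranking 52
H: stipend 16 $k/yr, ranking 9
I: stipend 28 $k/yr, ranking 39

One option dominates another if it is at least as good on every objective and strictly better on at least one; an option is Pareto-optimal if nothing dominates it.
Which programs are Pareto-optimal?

A: dominated by D (stipend 45≥33, ranking 40≤71).
B: not dominated (best ranking).
C: dominated by D (stipend 45≥39, ranking 40≤75).
D: not dominated (best stipend).
E: dominated by D (stipend 45≥39, ranking 40≤49).
F: dominated by B (stipend 23≥1, ranking 8≤22).
G: dominated by D (stipend 45≥30, ranking 40≤52).
H: dominated by B (stipend 23≥16, ranking 8≤9).
I: not dominated.

B, D, I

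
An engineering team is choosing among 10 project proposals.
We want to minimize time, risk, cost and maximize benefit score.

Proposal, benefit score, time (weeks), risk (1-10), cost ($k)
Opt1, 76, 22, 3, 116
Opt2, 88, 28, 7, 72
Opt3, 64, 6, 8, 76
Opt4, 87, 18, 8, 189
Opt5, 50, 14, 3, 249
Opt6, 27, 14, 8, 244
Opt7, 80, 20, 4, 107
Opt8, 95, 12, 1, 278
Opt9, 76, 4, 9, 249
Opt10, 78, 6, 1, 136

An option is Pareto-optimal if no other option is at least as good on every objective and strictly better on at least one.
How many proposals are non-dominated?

Opt1: not dominated.
Opt2: not dominated (best cost).
Opt3: not dominated.
Opt4: not dominated.
Opt5: dominated by Opt10 (benefit score 78≥50, time 6≤14, risk 1≤3, cost 136≤249).
Opt6: dominated by Opt3 (benefit score 64≥27, time 6≤14, risk 8≤8, cost 76≤244).
Opt7: not dominated.
Opt8: not dominated (best benefit score).
Opt9: not dominated (best time).
Opt10: not dominated.
Pareto-optimal: Opt1, Opt2, Opt3, Opt4, Opt7, Opt8, Opt9, Opt10 → 8.

8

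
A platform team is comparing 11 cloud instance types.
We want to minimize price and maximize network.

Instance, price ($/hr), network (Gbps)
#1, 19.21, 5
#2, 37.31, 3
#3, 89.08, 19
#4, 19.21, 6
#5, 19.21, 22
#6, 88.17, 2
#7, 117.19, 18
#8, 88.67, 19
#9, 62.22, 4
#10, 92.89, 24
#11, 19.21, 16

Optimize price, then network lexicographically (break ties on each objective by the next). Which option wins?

First minimize price: best is 19.21, kept {#1, #4, #5, #11}.
Then maximize network: best is 22, kept {#5}.

#5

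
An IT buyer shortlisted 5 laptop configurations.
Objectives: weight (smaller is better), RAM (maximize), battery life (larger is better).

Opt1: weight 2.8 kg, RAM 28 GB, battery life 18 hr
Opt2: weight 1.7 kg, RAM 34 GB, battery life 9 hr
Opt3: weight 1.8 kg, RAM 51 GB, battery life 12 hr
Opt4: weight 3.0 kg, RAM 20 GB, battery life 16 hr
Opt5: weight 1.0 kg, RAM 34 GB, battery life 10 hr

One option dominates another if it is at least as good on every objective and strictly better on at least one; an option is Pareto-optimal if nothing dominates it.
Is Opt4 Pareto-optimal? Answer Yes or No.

Opt1 vs Opt4: weight 2.8≤3.0, RAM 28≥20, battery life 18≥16 — Opt1 is at least as good on every objective and strictly better on at least one, so Opt1 dominates Opt4.

No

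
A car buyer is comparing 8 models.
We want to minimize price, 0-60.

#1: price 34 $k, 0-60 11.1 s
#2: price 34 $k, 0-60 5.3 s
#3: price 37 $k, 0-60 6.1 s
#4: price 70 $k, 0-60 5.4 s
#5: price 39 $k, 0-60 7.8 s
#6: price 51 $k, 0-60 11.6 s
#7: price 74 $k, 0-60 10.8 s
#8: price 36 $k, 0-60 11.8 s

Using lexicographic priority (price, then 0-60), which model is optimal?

#2

First minimize price: best is 34, kept {#1, #2}.
Then minimize 0-60: best is 5.3, kept {#2}.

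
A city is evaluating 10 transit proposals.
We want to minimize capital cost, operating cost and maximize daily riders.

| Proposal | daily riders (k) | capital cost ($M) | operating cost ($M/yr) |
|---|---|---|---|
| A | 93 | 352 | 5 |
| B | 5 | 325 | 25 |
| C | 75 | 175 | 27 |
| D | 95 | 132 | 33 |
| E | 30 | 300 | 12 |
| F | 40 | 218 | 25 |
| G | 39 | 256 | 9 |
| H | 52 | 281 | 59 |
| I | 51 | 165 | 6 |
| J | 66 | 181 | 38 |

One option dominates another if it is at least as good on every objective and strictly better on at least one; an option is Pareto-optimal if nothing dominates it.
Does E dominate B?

Yes

E vs B: daily riders 30≥5, capital cost 300≤325, operating cost 12≤25 — E is at least as good on every objective with at least one strict improvement.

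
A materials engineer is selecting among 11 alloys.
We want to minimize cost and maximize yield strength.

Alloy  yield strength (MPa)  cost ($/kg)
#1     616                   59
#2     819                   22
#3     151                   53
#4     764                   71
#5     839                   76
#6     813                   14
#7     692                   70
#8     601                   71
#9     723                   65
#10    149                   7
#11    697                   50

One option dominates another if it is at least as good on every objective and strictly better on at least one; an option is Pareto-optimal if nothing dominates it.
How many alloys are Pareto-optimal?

4

#1: dominated by #2 (yield strength 819≥616, cost 22≤59).
#2: not dominated.
#3: dominated by #2 (yield strength 819≥151, cost 22≤53).
#4: dominated by #2 (yield strength 819≥764, cost 22≤71).
#5: not dominated (best yield strength).
#6: not dominated.
#7: dominated by #2 (yield strength 819≥692, cost 22≤70).
#8: dominated by #1 (yield strength 616≥601, cost 59≤71).
#9: dominated by #2 (yield strength 819≥723, cost 22≤65).
#10: not dominated (best cost).
#11: dominated by #2 (yield strength 819≥697, cost 22≤50).
Pareto-optimal: #2, #5, #6, #10 → 4.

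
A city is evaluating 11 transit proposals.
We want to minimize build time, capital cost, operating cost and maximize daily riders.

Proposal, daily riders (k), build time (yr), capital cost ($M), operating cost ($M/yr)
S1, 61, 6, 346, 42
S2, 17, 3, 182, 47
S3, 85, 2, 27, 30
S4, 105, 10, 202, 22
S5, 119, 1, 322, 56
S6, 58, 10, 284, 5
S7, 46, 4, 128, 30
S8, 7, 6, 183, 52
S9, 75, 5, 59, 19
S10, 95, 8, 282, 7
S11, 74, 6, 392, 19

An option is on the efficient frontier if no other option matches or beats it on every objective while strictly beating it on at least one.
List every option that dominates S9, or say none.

none

S1: worse on daily riders (61 vs 75).
S2: worse on daily riders (17 vs 75).
S3: worse on operating cost (30 vs 19).
S4: worse on build time (10 vs 5).
S5: worse on capital cost (322 vs 59).
S6: worse on daily riders (58 vs 75).
S7: worse on daily riders (46 vs 75).
S8: worse on daily riders (7 vs 75).
S10: worse on build time (8 vs 5).
S11: worse on daily riders (74 vs 75).
No option dominates S9.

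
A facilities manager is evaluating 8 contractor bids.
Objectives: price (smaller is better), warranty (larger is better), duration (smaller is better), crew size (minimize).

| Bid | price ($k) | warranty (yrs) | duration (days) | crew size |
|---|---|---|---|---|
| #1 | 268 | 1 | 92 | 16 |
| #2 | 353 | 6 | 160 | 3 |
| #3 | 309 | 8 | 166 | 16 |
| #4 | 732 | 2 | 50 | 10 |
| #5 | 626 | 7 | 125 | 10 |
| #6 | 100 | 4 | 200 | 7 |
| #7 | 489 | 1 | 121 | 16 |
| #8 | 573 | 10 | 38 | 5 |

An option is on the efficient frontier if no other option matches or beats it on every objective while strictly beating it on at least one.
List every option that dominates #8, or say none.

none

#1: worse on warranty (1 vs 10).
#2: worse on warranty (6 vs 10).
#3: worse on warranty (8 vs 10).
#4: worse on price (732 vs 573).
#5: worse on price (626 vs 573).
#6: worse on warranty (4 vs 10).
#7: worse on warranty (1 vs 10).
No option dominates #8.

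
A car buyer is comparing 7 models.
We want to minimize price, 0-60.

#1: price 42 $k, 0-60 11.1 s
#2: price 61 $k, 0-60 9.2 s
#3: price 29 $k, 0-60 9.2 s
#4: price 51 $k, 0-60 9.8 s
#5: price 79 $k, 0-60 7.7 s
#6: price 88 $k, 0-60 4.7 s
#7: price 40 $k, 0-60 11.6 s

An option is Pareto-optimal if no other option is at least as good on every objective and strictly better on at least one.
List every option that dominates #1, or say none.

#3: price 29≤42, 0-60 9.2≤11.1 — dominates #1.
Others (#2, #4, #5, #6, #7) are each worse than #1 on at least one objective.

#3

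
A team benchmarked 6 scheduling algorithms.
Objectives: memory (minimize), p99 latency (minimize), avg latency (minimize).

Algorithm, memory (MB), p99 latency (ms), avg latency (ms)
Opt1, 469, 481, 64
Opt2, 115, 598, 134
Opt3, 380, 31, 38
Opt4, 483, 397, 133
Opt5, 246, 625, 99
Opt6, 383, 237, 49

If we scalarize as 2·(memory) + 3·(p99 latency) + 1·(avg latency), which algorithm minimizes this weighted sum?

Opt3

Opt1: 2·469 + 3·481 + 1·64 = 2445
Opt2: 2·115 + 3·598 + 1·134 = 2158
Opt3: 2·380 + 3·31 + 1·38 = 891
Opt4: 2·483 + 3·397 + 1·133 = 2290
Opt5: 2·246 + 3·625 + 1·99 = 2466
Opt6: 2·383 + 3·237 + 1·49 = 1526
Lowest: Opt3 at 891.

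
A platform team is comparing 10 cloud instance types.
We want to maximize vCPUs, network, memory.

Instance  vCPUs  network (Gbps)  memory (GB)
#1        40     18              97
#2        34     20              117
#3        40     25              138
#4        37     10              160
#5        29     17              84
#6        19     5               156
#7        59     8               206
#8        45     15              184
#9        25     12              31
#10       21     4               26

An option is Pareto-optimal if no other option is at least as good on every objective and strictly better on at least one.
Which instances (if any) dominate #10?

#1, #2, #3, #4, #5, #7, #8, #9

#1: vCPUs 40≥21, network 18≥4, memory 97≥26 — dominates #10.
#2: vCPUs 34≥21, network 20≥4, memory 117≥26 — dominates #10.
#3: vCPUs 40≥21, network 25≥4, memory 138≥26 — dominates #10.
#4: vCPUs 37≥21, network 10≥4, memory 160≥26 — dominates #10.
#5: vCPUs 29≥21, network 17≥4, memory 84≥26 — dominates #10.
#7: vCPUs 59≥21, network 8≥4, memory 206≥26 — dominates #10.
#8: vCPUs 45≥21, network 15≥4, memory 184≥26 — dominates #10.
#9: vCPUs 25≥21, network 12≥4, memory 31≥26 — dominates #10.
Others (#6) are each worse than #10 on at least one objective.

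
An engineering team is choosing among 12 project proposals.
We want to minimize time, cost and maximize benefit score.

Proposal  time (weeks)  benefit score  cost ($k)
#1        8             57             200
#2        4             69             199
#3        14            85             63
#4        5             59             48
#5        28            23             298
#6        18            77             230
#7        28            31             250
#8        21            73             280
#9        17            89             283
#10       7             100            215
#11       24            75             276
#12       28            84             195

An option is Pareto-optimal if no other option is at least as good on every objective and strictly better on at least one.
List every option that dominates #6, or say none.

#3, #10

#3: time 14≤18, benefit score 85≥77, cost 63≤230 — dominates #6.
#10: time 7≤18, benefit score 100≥77, cost 215≤230 — dominates #6.
Others (#1, #2, #4, #5, #7, #8, #9, #11, #12) are each worse than #6 on at least one objective.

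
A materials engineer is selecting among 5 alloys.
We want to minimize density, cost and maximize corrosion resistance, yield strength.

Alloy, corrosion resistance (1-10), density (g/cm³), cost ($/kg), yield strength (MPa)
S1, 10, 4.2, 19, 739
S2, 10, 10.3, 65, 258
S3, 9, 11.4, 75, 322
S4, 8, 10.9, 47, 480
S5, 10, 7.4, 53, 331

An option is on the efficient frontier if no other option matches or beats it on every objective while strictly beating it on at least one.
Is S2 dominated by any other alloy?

S1 vs S2: corrosion resistance 10≥10, density 4.2≤10.3, cost 19≤65, yield strength 739≥258 — S1 is at least as good on every objective and strictly better on at least one, so S1 dominates S2.

Yes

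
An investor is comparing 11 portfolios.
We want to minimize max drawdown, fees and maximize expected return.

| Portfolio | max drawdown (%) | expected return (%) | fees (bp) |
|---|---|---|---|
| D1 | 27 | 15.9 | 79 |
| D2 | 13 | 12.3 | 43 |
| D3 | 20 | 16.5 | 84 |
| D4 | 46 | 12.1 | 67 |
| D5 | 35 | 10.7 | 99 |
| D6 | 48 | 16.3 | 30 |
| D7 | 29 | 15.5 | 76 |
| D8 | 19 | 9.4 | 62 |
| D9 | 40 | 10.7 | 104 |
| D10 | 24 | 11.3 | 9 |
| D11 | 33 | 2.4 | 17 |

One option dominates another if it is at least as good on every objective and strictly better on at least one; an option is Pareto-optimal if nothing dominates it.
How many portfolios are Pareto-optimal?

6

D1: not dominated.
D2: not dominated (best max drawdown).
D3: not dominated (best expected return).
D4: dominated by D2 (max drawdown 13≤46, expected return 12.3≥12.1, fees 43≤67).
D5: dominated by D1 (max drawdown 27≤35, expected return 15.9≥10.7, fees 79≤99).
D6: not dominated.
D7: not dominated.
D8: dominated by D2 (max drawdown 13≤19, expected return 12.3≥9.4, fees 43≤62).
D9: dominated by D1 (max drawdown 27≤40, expected return 15.9≥10.7, fees 79≤104).
D10: not dominated (best fees).
D11: dominated by D10 (max drawdown 24≤33, expected return 11.3≥2.4, fees 9≤17).
Pareto-optimal: D1, D2, D3, D6, D7, D10 → 6.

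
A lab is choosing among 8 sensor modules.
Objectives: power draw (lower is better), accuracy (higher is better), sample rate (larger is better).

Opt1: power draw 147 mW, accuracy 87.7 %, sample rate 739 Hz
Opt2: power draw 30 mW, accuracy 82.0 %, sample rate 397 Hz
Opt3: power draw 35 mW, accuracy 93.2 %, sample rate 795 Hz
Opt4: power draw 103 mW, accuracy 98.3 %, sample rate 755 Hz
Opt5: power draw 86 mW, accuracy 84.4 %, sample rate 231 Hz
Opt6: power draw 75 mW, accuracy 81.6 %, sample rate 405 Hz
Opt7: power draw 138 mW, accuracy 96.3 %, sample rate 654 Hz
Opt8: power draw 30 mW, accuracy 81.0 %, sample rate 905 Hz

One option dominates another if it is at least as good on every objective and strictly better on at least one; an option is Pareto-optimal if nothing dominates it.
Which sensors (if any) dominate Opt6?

Opt3

Opt3: power draw 35≤75, accuracy 93.2≥81.6, sample rate 795≥405 — dominates Opt6.
Others (Opt1, Opt2, Opt4, Opt5, Opt7, Opt8) are each worse than Opt6 on at least one objective.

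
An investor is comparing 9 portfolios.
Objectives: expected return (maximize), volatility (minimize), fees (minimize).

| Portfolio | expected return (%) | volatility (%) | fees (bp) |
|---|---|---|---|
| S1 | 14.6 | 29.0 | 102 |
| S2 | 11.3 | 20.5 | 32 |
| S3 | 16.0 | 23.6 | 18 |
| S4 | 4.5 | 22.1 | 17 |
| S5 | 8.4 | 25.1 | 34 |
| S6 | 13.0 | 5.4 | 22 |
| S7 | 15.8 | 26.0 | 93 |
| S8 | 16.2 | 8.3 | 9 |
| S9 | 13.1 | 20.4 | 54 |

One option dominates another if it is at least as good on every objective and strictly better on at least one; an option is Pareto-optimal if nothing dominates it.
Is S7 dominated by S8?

S8 vs S7: expected return 16.2≥15.8, volatility 8.3≤26.0, fees 9≤93 — S8 is at least as good on every objective with at least one strict improvement.

Yes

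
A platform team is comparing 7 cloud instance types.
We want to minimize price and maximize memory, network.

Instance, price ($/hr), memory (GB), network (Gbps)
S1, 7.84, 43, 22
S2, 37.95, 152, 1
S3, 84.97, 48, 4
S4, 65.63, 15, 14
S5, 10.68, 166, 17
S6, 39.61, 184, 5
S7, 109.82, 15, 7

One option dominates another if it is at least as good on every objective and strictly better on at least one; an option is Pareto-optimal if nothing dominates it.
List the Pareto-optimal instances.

S1, S5, S6

S1: not dominated (best price).
S2: dominated by S5 (price 10.68≤37.95, memory 166≥152, network 17≥1).
S3: dominated by S5 (price 10.68≤84.97, memory 166≥48, network 17≥4).
S4: dominated by S1 (price 7.84≤65.63, memory 43≥15, network 22≥14).
S5: not dominated.
S6: not dominated (best memory).
S7: dominated by S1 (price 7.84≤109.82, memory 43≥15, network 22≥7).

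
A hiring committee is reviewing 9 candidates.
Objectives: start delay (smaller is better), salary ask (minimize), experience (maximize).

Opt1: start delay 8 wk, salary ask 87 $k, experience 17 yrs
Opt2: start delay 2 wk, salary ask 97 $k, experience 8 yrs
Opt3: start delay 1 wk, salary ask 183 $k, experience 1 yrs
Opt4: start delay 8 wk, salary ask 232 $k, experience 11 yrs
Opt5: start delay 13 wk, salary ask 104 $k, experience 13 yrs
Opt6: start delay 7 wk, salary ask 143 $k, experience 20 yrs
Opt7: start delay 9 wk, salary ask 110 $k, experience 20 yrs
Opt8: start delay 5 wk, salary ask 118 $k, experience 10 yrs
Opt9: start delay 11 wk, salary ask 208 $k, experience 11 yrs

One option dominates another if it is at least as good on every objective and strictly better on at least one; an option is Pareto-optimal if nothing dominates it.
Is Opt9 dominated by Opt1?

Opt1 vs Opt9: start delay 8≤11, salary ask 87≤208, experience 17≥11 — Opt1 is at least as good on every objective with at least one strict improvement.

Yes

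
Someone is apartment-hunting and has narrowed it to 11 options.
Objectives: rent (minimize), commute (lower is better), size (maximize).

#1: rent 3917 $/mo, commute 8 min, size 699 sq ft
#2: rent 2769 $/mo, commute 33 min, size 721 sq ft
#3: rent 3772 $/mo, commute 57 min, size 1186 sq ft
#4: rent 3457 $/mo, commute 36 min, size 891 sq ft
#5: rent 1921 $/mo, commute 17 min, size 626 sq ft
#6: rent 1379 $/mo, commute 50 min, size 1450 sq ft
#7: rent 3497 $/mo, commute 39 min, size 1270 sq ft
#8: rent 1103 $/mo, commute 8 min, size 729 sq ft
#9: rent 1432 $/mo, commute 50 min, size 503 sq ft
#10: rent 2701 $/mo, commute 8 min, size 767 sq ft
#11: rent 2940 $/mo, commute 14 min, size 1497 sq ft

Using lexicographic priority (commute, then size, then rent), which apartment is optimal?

#10

First minimize commute: best is 8, kept {#1, #8, #10}.
Then maximize size: best is 767, kept {#10}.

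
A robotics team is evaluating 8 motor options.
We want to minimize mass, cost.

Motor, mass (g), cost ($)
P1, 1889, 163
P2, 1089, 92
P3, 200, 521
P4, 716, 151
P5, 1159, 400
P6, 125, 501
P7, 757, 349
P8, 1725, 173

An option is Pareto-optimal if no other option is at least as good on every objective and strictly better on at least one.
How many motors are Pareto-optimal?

3

P1: dominated by P2 (mass 1089≤1889, cost 92≤163).
P2: not dominated (best cost).
P3: dominated by P6 (mass 125≤200, cost 501≤521).
P4: not dominated.
P5: dominated by P2 (mass 1089≤1159, cost 92≤400).
P6: not dominated (best mass).
P7: dominated by P4 (mass 716≤757, cost 151≤349).
P8: dominated by P2 (mass 1089≤1725, cost 92≤173).
Pareto-optimal: P2, P4, P6 → 3.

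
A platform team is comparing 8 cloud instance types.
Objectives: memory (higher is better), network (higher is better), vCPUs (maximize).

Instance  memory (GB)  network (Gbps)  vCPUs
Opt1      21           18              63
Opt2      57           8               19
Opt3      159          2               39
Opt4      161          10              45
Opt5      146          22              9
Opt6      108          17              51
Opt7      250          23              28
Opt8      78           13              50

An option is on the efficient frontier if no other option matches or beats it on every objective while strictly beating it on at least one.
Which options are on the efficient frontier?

Opt1: not dominated (best vCPUs).
Opt2: dominated by Opt4 (memory 161≥57, network 10≥8, vCPUs 45≥19).
Opt3: dominated by Opt4 (memory 161≥159, network 10≥2, vCPUs 45≥39).
Opt4: not dominated.
Opt5: dominated by Opt7 (memory 250≥146, network 23≥22, vCPUs 28≥9).
Opt6: not dominated.
Opt7: not dominated (best memory).
Opt8: dominated by Opt6 (memory 108≥78, network 17≥13, vCPUs 51≥50).

Opt1, Opt4, Opt6, Opt7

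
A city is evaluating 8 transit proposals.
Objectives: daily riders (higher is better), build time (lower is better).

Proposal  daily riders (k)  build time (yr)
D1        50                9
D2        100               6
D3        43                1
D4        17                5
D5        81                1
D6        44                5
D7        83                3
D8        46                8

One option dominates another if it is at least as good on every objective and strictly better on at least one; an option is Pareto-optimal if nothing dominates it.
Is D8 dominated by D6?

D6 vs D8: D6 is worse on daily riders (44 vs 46), so it does not dominate D8.

No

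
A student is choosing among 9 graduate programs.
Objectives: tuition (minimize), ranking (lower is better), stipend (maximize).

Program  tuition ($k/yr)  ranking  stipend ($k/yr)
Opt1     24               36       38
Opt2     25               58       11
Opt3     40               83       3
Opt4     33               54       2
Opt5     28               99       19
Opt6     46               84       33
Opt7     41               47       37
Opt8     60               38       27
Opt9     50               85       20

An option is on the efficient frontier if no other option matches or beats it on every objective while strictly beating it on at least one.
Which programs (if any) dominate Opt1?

none

Opt2: worse on tuition (25 vs 24).
Opt3: worse on tuition (40 vs 24).
Opt4: worse on tuition (33 vs 24).
Opt5: worse on tuition (28 vs 24).
Opt6: worse on tuition (46 vs 24).
Opt7: worse on tuition (41 vs 24).
Opt8: worse on tuition (60 vs 24).
Opt9: worse on tuition (50 vs 24).
No option dominates Opt1.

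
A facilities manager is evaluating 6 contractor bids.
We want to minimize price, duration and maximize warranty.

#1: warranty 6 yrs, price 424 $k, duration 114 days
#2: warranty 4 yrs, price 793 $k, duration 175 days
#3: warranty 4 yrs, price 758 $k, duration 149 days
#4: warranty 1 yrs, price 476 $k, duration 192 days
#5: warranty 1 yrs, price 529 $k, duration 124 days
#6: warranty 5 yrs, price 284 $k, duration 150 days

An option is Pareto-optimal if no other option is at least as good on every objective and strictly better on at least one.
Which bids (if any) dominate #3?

#1

#1: warranty 6≥4, price 424≤758, duration 114≤149 — dominates #3.
Others (#2, #4, #5, #6) are each worse than #3 on at least one objective.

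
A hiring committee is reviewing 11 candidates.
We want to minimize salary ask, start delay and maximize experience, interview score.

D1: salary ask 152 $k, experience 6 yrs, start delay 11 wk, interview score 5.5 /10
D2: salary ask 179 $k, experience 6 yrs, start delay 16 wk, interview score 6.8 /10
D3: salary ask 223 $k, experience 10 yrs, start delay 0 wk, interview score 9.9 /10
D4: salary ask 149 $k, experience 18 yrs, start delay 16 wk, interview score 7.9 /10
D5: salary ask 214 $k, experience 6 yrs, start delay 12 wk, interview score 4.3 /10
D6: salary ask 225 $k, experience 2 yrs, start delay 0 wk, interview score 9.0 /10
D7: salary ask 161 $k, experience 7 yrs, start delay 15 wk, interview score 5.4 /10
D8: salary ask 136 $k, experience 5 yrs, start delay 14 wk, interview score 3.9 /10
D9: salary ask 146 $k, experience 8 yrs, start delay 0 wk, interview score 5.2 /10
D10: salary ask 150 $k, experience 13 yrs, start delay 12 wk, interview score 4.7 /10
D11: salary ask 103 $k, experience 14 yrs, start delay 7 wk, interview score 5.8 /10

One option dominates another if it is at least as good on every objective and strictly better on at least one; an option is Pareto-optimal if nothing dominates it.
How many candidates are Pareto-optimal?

D1: dominated by D11 (salary ask 103≤152, experience 14≥6, start delay 7≤11, interview score 5.8≥5.5).
D2: dominated by D4 (salary ask 149≤179, experience 18≥6, start delay 16≤16, interview score 7.9≥6.8).
D3: not dominated (best interview score).
D4: not dominated (best experience).
D5: dominated by D1 (salary ask 152≤214, experience 6≥6, start delay 11≤12, interview score 5.5≥4.3).
D6: dominated by D3 (salary ask 223≤225, experience 10≥2, start delay 0≤0, interview score 9.9≥9.0).
D7: dominated by D11 (salary ask 103≤161, experience 14≥7, start delay 7≤15, interview score 5.8≥5.4).
D8: dominated by D11 (salary ask 103≤136, experience 14≥5, start delay 7≤14, interview score 5.8≥3.9).
D9: not dominated.
D10: dominated by D11 (salary ask 103≤150, experience 14≥13, start delay 7≤12, interview score 5.8≥4.7).
D11: not dominated (best salary ask).
Pareto-optimal: D3, D4, D9, D11 → 4.

4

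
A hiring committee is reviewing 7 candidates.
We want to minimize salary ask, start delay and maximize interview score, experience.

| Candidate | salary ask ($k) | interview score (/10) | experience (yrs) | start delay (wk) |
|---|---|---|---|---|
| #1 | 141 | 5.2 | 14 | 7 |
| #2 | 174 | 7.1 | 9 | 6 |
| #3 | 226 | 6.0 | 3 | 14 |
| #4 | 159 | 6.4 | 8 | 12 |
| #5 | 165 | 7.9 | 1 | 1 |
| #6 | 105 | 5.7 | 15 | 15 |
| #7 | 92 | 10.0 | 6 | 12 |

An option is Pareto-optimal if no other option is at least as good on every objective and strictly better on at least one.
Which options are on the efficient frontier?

#1, #2, #4, #5, #6, #7

#1: not dominated.
#2: not dominated.
#3: dominated by #2 (salary ask 174≤226, interview score 7.1≥6.0, experience 9≥3, start delay 6≤14).
#4: not dominated.
#5: not dominated (best start delay).
#6: not dominated (best experience).
#7: not dominated (best salary ask).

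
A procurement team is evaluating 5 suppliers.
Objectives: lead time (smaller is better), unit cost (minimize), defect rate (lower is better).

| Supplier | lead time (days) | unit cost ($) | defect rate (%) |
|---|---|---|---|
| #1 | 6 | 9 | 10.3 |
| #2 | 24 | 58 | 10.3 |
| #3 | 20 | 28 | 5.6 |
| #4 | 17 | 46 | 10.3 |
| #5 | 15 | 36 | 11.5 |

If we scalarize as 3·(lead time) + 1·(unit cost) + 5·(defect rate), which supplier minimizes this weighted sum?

#1: 3·6 + 1·9 + 5·10.3 = 78.5
#2: 3·24 + 1·58 + 5·10.3 = 181.5
#3: 3·20 + 1·28 + 5·5.6 = 116.0
#4: 3·17 + 1·46 + 5·10.3 = 148.5
#5: 3·15 + 1·36 + 5·11.5 = 138.5
Lowest: #1 at 78.5.

#1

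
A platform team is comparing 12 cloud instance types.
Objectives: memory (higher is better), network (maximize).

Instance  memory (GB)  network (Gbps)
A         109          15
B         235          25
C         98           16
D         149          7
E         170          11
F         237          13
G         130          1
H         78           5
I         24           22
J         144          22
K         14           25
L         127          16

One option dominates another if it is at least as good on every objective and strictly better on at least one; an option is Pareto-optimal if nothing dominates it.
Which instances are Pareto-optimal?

B, F

A: dominated by B (memory 235≥109, network 25≥15).
B: not dominated.
C: dominated by B (memory 235≥98, network 25≥16).
D: dominated by B (memory 235≥149, network 25≥7).
E: dominated by B (memory 235≥170, network 25≥11).
F: not dominated (best memory).
G: dominated by B (memory 235≥130, network 25≥1).
H: dominated by A (memory 109≥78, network 15≥5).
I: dominated by B (memory 235≥24, network 25≥22).
J: dominated by B (memory 235≥144, network 25≥22).
K: dominated by B (memory 235≥14, network 25≥25).
L: dominated by B (memory 235≥127, network 25≥16).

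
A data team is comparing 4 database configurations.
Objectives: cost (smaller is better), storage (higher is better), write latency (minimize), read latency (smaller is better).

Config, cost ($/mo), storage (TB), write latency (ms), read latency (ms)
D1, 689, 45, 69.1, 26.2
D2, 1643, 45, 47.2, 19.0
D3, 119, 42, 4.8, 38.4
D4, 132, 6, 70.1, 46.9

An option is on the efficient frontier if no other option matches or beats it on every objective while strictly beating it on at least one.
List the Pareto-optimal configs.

D1, D2, D3

D1: not dominated.
D2: not dominated (best read latency).
D3: not dominated (best cost).
D4: dominated by D3 (cost 119≤132, storage 42≥6, write latency 4.8≤70.1, read latency 38.4≤46.9).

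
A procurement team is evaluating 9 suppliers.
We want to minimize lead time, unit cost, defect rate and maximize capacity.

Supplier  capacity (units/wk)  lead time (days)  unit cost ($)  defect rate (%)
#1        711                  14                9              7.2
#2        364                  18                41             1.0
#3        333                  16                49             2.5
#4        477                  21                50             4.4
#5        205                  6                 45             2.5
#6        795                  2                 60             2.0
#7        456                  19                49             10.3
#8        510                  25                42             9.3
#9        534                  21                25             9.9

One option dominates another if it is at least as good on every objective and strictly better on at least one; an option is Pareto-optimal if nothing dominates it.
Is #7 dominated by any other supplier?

#1 vs #7: capacity 711≥456, lead time 14≤19, unit cost 9≤49, defect rate 7.2≤10.3 — #1 is at least as good on every objective and strictly better on at least one, so #1 dominates #7.

Yes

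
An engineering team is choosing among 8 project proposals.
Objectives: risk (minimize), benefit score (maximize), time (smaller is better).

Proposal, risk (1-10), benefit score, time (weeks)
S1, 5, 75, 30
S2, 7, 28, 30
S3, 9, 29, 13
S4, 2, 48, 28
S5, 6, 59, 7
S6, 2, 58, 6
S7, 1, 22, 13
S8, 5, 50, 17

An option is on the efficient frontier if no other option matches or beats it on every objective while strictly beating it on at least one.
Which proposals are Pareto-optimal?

S1: not dominated (best benefit score).
S2: dominated by S1 (risk 5≤7, benefit score 75≥28, time 30≤30).
S3: dominated by S5 (risk 6≤9, benefit score 59≥29, time 7≤13).
S4: dominated by S6 (risk 2≤2, benefit score 58≥48, time 6≤28).
S5: not dominated.
S6: not dominated (best time).
S7: not dominated (best risk).
S8: dominated by S6 (risk 2≤5, benefit score 58≥50, time 6≤17).

S1, S5, S6, S7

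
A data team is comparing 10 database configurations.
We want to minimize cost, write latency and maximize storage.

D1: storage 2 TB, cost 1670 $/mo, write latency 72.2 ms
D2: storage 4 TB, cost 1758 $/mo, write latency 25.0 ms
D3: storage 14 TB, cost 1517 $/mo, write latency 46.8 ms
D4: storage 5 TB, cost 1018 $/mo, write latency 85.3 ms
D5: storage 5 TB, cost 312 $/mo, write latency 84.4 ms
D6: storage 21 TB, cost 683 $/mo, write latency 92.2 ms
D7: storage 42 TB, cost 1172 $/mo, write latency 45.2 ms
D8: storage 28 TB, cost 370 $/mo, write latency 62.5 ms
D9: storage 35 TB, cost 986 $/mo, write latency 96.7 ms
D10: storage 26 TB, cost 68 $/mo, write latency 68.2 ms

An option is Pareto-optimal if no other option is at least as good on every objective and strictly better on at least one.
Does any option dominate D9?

No

D1: worse on storage (2 vs 35).
D2: worse on storage (4 vs 35).
D3: worse on storage (14 vs 35).
D4: worse on storage (5 vs 35).
D5: worse on storage (5 vs 35).
D6: worse on storage (21 vs 35).
D7: worse on cost (1172 vs 986).
D8: worse on storage (28 vs 35).
D10: worse on storage (26 vs 35).
No option is at least as good as D9 on every objective and strictly better on one.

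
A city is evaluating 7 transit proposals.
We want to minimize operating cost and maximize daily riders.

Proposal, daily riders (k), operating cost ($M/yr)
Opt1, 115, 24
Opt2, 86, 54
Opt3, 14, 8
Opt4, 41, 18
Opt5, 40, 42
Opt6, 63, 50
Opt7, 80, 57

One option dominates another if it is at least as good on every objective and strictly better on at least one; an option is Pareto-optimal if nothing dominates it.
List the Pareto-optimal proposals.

Opt1: not dominated (best daily riders).
Opt2: dominated by Opt1 (daily riders 115≥86, operating cost 24≤54).
Opt3: not dominated (best operating cost).
Opt4: not dominated.
Opt5: dominated by Opt1 (daily riders 115≥40, operating cost 24≤42).
Opt6: dominated by Opt1 (daily riders 115≥63, operating cost 24≤50).
Opt7: dominated by Opt1 (daily riders 115≥80, operating cost 24≤57).

Opt1, Opt3, Opt4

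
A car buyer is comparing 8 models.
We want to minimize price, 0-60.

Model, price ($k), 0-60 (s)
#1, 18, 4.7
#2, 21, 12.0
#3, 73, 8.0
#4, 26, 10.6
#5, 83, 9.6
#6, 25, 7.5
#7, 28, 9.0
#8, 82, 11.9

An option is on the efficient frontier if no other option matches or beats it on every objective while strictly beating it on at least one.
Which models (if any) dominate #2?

#1: price 18≤21, 0-60 4.7≤12.0 — dominates #2.
Others (#3, #4, #5, #6, #7, #8) are each worse than #2 on at least one objective.

#1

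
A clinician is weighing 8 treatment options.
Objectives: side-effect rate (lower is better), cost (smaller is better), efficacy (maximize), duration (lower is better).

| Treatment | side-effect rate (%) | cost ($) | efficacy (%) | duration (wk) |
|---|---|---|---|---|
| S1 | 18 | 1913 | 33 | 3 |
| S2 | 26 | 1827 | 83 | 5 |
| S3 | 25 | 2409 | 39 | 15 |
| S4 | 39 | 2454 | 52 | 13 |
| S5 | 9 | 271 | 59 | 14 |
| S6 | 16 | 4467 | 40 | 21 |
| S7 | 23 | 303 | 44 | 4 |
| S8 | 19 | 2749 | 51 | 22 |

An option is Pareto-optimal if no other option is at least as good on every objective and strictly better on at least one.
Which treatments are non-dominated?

S1, S2, S5, S7

S1: not dominated (best duration).
S2: not dominated (best efficacy).
S3: dominated by S5 (side-effect rate 9≤25, cost 271≤2409, efficacy 59≥39, duration 14≤15).
S4: dominated by S2 (side-effect rate 26≤39, cost 1827≤2454, efficacy 83≥52, duration 5≤13).
S5: not dominated (best side-effect rate).
S6: dominated by S5 (side-effect rate 9≤16, cost 271≤4467, efficacy 59≥40, duration 14≤21).
S7: not dominated.
S8: dominated by S5 (side-effect rate 9≤19, cost 271≤2749, efficacy 59≥51, duration 14≤22).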